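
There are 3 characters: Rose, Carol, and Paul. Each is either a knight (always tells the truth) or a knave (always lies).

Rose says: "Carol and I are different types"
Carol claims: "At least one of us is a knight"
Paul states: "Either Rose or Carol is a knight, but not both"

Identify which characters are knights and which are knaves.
Rose is a knave.
Carol is a knave.
Paul is a knave.

Verification:
- Rose (knave) says "Carol and I are different types" - this is FALSE (a lie) because Rose is a knave and Carol is a knave.
- Carol (knave) says "At least one of us is a knight" - this is FALSE (a lie) because no one is a knight.
- Paul (knave) says "Either Rose or Carol is a knight, but not both" - this is FALSE (a lie) because Rose is a knave and Carol is a knave.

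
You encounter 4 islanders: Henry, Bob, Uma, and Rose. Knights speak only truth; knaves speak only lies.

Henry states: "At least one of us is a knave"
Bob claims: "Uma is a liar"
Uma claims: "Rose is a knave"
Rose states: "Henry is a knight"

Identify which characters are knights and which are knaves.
Henry is a knight.
Bob is a knight.
Uma is a knave.
Rose is a knight.

Verification:
- Henry (knight) says "At least one of us is a knave" - this is TRUE because Uma is a knave.
- Bob (knight) says "Uma is a liar" - this is TRUE because Uma is a knave.
- Uma (knave) says "Rose is a knave" - this is FALSE (a lie) because Rose is a knight.
- Rose (knight) says "Henry is a knight" - this is TRUE because Henry is a knight.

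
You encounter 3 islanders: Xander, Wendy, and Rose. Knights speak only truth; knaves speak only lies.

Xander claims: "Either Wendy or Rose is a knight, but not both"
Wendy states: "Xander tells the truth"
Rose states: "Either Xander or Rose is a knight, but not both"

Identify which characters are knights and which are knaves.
Xander is a knave.
Wendy is a knave.
Rose is a knave.

Verification:
- Xander (knave) says "Either Wendy or Rose is a knight, but not both" - this is FALSE (a lie) because Wendy is a knave and Rose is a knave.
- Wendy (knave) says "Xander tells the truth" - this is FALSE (a lie) because Xander is a knave.
- Rose (knave) says "Either Xander or Rose is a knight, but not both" - this is FALSE (a lie) because Xander is a knave and Rose is a knave.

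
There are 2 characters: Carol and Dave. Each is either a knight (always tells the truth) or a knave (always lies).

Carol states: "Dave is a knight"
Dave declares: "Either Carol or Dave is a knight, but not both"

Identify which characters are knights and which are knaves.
Carol is a knave.
Dave is a knave.

Verification:
- Carol (knave) says "Dave is a knight" - this is FALSE (a lie) because Dave is a knave.
- Dave (knave) says "Either Carol or Dave is a knight, but not both" - this is FALSE (a lie) because Carol is a knave and Dave is a knave.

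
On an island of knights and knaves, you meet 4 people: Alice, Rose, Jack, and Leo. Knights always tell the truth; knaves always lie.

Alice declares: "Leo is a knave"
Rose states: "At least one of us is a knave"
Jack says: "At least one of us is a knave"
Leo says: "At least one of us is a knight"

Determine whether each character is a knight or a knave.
Alice is a knave.
Rose is a knight.
Jack is a knight.
Leo is a knight.

Verification:
- Alice (knave) says "Leo is a knave" - this is FALSE (a lie) because Leo is a knight.
- Rose (knight) says "At least one of us is a knave" - this is TRUE because Alice is a knave.
- Jack (knight) says "At least one of us is a knave" - this is TRUE because Alice is a knave.
- Leo (knight) says "At least one of us is a knight" - this is TRUE because Rose, Jack, and Leo are knights.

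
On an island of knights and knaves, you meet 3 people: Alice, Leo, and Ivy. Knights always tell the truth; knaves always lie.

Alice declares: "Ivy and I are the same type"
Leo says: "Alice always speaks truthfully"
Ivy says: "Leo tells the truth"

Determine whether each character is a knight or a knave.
Alice is a knight.
Leo is a knight.
Ivy is a knight.

Verification:
- Alice (knight) says "Ivy and I are the same type" - this is TRUE because Alice is a knight and Ivy is a knight.
- Leo (knight) says "Alice always speaks truthfully" - this is TRUE because Alice is a knight.
- Ivy (knight) says "Leo tells the truth" - this is TRUE because Leo is a knight.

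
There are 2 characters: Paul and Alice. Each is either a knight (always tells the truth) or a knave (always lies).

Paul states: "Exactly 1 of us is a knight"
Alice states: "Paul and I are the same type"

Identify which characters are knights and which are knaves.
Paul is a knight.
Alice is a knave.

Verification:
- Paul (knight) says "Exactly 1 of us is a knight" - this is TRUE because there are 1 knights.
- Alice (knave) says "Paul and I are the same type" - this is FALSE (a lie) because Alice is a knave and Paul is a knight.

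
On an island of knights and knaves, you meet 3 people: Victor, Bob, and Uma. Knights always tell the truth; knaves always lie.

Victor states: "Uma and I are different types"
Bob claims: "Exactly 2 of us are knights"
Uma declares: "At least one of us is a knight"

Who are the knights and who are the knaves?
Victor is a knave.
Bob is a knave.
Uma is a knave.

Verification:
- Victor (knave) says "Uma and I are different types" - this is FALSE (a lie) because Victor is a knave and Uma is a knave.
- Bob (knave) says "Exactly 2 of us are knights" - this is FALSE (a lie) because there are 0 knights.
- Uma (knave) says "At least one of us is a knight" - this is FALSE (a lie) because no one is a knight.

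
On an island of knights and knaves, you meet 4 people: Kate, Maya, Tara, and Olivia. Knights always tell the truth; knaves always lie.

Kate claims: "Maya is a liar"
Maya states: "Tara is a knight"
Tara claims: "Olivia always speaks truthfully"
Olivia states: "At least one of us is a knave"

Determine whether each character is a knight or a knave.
Kate is a knave.
Maya is a knight.
Tara is a knight.
Olivia is a knight.

Verification:
- Kate (knave) says "Maya is a liar" - this is FALSE (a lie) because Maya is a knight.
- Maya (knight) says "Tara is a knight" - this is TRUE because Tara is a knight.
- Tara (knight) says "Olivia always speaks truthfully" - this is TRUE because Olivia is a knight.
- Olivia (knight) says "At least one of us is a knave" - this is TRUE because Kate is a knave.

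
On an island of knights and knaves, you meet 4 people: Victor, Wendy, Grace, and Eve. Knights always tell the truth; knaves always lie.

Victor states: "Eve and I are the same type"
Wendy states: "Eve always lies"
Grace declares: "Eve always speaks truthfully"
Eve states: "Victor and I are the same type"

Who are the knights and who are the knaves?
Victor is a knight.
Wendy is a knave.
Grace is a knight.
Eve is a knight.

Verification:
- Victor (knight) says "Eve and I are the same type" - this is TRUE because Victor is a knight and Eve is a knight.
- Wendy (knave) says "Eve always lies" - this is FALSE (a lie) because Eve is a knight.
- Grace (knight) says "Eve always speaks truthfully" - this is TRUE because Eve is a knight.
- Eve (knight) says "Victor and I are the same type" - this is TRUE because Eve is a knight and Victor is a knight.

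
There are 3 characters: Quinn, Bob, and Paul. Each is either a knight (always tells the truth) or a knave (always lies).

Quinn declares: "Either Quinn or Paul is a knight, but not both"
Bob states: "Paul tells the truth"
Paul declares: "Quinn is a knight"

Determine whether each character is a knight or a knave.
Quinn is a knave.
Bob is a knave.
Paul is a knave.

Verification:
- Quinn (knave) says "Either Quinn or Paul is a knight, but not both" - this is FALSE (a lie) because Quinn is a knave and Paul is a knave.
- Bob (knave) says "Paul tells the truth" - this is FALSE (a lie) because Paul is a knave.
- Paul (knave) says "Quinn is a knight" - this is FALSE (a lie) because Quinn is a knave.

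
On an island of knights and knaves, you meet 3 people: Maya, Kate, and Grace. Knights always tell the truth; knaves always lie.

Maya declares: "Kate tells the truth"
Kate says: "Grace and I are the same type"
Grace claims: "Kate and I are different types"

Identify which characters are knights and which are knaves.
Maya is a knave.
Kate is a knave.
Grace is a knight.

Verification:
- Maya (knave) says "Kate tells the truth" - this is FALSE (a lie) because Kate is a knave.
- Kate (knave) says "Grace and I are the same type" - this is FALSE (a lie) because Kate is a knave and Grace is a knight.
- Grace (knight) says "Kate and I are different types" - this is TRUE because Grace is a knight and Kate is a knave.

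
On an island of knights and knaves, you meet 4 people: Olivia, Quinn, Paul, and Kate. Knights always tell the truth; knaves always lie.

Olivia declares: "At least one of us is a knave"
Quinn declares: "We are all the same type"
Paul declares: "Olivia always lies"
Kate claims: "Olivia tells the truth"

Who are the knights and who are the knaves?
Olivia is a knight.
Quinn is a knave.
Paul is a knave.
Kate is a knight.

Verification:
- Olivia (knight) says "At least one of us is a knave" - this is TRUE because Quinn and Paul are knaves.
- Quinn (knave) says "We are all the same type" - this is FALSE (a lie) because Olivia and Kate are knights and Quinn and Paul are knaves.
- Paul (knave) says "Olivia always lies" - this is FALSE (a lie) because Olivia is a knight.
- Kate (knight) says "Olivia tells the truth" - this is TRUE because Olivia is a knight.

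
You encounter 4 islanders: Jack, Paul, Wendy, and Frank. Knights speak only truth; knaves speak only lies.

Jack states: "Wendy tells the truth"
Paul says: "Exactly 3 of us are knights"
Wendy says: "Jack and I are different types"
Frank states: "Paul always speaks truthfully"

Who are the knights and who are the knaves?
Jack is a knave.
Paul is a knave.
Wendy is a knave.
Frank is a knave.

Verification:
- Jack (knave) says "Wendy tells the truth" - this is FALSE (a lie) because Wendy is a knave.
- Paul (knave) says "Exactly 3 of us are knights" - this is FALSE (a lie) because there are 0 knights.
- Wendy (knave) says "Jack and I are different types" - this is FALSE (a lie) because Wendy is a knave and Jack is a knave.
- Frank (knave) says "Paul always speaks truthfully" - this is FALSE (a lie) because Paul is a knave.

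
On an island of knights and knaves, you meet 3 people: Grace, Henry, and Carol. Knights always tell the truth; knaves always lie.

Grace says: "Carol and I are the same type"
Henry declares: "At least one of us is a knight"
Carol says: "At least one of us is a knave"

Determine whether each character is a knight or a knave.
Grace is a knave.
Henry is a knight.
Carol is a knight.

Verification:
- Grace (knave) says "Carol and I are the same type" - this is FALSE (a lie) because Grace is a knave and Carol is a knight.
- Henry (knight) says "At least one of us is a knight" - this is TRUE because Henry and Carol are knights.
- Carol (knight) says "At least one of us is a knave" - this is TRUE because Grace is a knave.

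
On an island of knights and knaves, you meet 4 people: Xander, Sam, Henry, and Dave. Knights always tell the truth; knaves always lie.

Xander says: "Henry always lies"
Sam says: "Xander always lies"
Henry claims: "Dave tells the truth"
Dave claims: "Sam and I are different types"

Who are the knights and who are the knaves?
Xander is a knight.
Sam is a knave.
Henry is a knave.
Dave is a knave.

Verification:
- Xander (knight) says "Henry always lies" - this is TRUE because Henry is a knave.
- Sam (knave) says "Xander always lies" - this is FALSE (a lie) because Xander is a knight.
- Henry (knave) says "Dave tells the truth" - this is FALSE (a lie) because Dave is a knave.
- Dave (knave) says "Sam and I are different types" - this is FALSE (a lie) because Dave is a knave and Sam is a knave.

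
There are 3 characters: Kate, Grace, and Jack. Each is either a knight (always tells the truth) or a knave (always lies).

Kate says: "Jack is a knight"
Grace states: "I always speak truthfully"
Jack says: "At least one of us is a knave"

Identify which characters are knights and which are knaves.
Kate is a knight.
Grace is a knave.
Jack is a knight.

Verification:
- Kate (knight) says "Jack is a knight" - this is TRUE because Jack is a knight.
- Grace (knave) says "I always speak truthfully" - this is FALSE (a lie) because Grace is a knave.
- Jack (knight) says "At least one of us is a knave" - this is TRUE because Grace is a knave.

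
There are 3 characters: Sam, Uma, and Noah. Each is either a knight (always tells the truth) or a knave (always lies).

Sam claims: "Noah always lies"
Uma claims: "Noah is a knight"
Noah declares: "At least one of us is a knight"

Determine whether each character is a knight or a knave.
Sam is a knave.
Uma is a knight.
Noah is a knight.

Verification:
- Sam (knave) says "Noah always lies" - this is FALSE (a lie) because Noah is a knight.
- Uma (knight) says "Noah is a knight" - this is TRUE because Noah is a knight.
- Noah (knight) says "At least one of us is a knight" - this is TRUE because Uma and Noah are knights.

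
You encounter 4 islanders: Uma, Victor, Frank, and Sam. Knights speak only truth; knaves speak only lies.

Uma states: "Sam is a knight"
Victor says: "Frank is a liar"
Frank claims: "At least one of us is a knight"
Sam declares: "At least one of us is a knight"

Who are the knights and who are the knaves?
Uma is a knight.
Victor is a knave.
Frank is a knight.
Sam is a knight.

Verification:
- Uma (knight) says "Sam is a knight" - this is TRUE because Sam is a knight.
- Victor (knave) says "Frank is a liar" - this is FALSE (a lie) because Frank is a knight.
- Frank (knight) says "At least one of us is a knight" - this is TRUE because Uma, Frank, and Sam are knights.
- Sam (knight) says "At least one of us is a knight" - this is TRUE because Uma, Frank, and Sam are knights.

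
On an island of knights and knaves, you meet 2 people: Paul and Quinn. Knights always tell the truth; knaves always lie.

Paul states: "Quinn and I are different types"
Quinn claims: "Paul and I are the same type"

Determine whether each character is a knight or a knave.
Paul is a knight.
Quinn is a knave.

Verification:
- Paul (knight) says "Quinn and I are different types" - this is TRUE because Paul is a knight and Quinn is a knave.
- Quinn (knave) says "Paul and I are the same type" - this is FALSE (a lie) because Quinn is a knave and Paul is a knight.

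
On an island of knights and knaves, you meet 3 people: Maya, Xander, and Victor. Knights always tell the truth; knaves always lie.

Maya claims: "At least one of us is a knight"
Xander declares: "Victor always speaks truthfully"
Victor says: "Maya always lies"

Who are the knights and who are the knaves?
Maya is a knight.
Xander is a knave.
Victor is a knave.

Verification:
- Maya (knight) says "At least one of us is a knight" - this is TRUE because Maya is a knight.
- Xander (knave) says "Victor always speaks truthfully" - this is FALSE (a lie) because Victor is a knave.
- Victor (knave) says "Maya always lies" - this is FALSE (a lie) because Maya is a knight.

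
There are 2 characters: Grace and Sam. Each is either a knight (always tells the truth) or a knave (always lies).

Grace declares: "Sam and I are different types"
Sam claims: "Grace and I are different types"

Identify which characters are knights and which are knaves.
Grace is a knave.
Sam is a knave.

Verification:
- Grace (knave) says "Sam and I are different types" - this is FALSE (a lie) because Grace is a knave and Sam is a knave.
- Sam (knave) says "Grace and I are different types" - this is FALSE (a lie) because Sam is a knave and Grace is a knave.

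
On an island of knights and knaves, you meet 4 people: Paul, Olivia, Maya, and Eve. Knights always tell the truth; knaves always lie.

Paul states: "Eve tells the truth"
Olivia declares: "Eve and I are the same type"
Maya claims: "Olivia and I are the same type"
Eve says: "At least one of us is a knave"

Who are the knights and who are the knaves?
Paul is a knight.
Olivia is a knight.
Maya is a knave.
Eve is a knight.

Verification:
- Paul (knight) says "Eve tells the truth" - this is TRUE because Eve is a knight.
- Olivia (knight) says "Eve and I are the same type" - this is TRUE because Olivia is a knight and Eve is a knight.
- Maya (knave) says "Olivia and I are the same type" - this is FALSE (a lie) because Maya is a knave and Olivia is a knight.
- Eve (knight) says "At least one of us is a knave" - this is TRUE because Maya is a knave.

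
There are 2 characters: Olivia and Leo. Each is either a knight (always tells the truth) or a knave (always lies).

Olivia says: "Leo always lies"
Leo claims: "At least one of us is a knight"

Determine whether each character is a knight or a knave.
Olivia is a knave.
Leo is a knight.

Verification:
- Olivia (knave) says "Leo always lies" - this is FALSE (a lie) because Leo is a knight.
- Leo (knight) says "At least one of us is a knight" - this is TRUE because Leo is a knight.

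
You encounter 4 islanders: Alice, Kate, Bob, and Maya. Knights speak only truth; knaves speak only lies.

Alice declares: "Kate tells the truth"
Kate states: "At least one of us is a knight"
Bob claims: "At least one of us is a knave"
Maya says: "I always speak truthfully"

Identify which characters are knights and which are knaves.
Alice is a knight.
Kate is a knight.
Bob is a knight.
Maya is a knave.

Verification:
- Alice (knight) says "Kate tells the truth" - this is TRUE because Kate is a knight.
- Kate (knight) says "At least one of us is a knight" - this is TRUE because Alice, Kate, and Bob are knights.
- Bob (knight) says "At least one of us is a knave" - this is TRUE because Maya is a knave.
- Maya (knave) says "I always speak truthfully" - this is FALSE (a lie) because Maya is a knave.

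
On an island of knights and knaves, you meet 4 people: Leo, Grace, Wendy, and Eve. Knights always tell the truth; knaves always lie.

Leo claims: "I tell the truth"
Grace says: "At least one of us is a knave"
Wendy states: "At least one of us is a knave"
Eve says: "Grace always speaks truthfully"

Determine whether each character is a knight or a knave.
Leo is a knave.
Grace is a knight.
Wendy is a knight.
Eve is a knight.

Verification:
- Leo (knave) says "I tell the truth" - this is FALSE (a lie) because Leo is a knave.
- Grace (knight) says "At least one of us is a knave" - this is TRUE because Leo is a knave.
- Wendy (knight) says "At least one of us is a knave" - this is TRUE because Leo is a knave.
- Eve (knight) says "Grace always speaks truthfully" - this is TRUE because Grace is a knight.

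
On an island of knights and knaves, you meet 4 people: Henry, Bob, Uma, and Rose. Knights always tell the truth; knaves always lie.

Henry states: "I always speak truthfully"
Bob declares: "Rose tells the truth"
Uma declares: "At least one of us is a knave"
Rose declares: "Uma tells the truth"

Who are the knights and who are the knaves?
Henry is a knave.
Bob is a knight.
Uma is a knight.
Rose is a knight.

Verification:
- Henry (knave) says "I always speak truthfully" - this is FALSE (a lie) because Henry is a knave.
- Bob (knight) says "Rose tells the truth" - this is TRUE because Rose is a knight.
- Uma (knight) says "At least one of us is a knave" - this is TRUE because Henry is a knave.
- Rose (knight) says "Uma tells the truth" - this is TRUE because Uma is a knight.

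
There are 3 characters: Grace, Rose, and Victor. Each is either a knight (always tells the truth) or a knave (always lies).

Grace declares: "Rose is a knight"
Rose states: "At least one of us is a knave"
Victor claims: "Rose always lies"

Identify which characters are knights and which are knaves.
Grace is a knight.
Rose is a knight.
Victor is a knave.

Verification:
- Grace (knight) says "Rose is a knight" - this is TRUE because Rose is a knight.
- Rose (knight) says "At least one of us is a knave" - this is TRUE because Victor is a knave.
- Victor (knave) says "Rose always lies" - this is FALSE (a lie) because Rose is a knight.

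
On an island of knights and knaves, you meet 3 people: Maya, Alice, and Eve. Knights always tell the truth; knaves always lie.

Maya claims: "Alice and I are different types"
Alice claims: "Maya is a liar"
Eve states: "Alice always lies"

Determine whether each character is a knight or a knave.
Maya is a knight.
Alice is a knave.
Eve is a knight.

Verification:
- Maya (knight) says "Alice and I are different types" - this is TRUE because Maya is a knight and Alice is a knave.
- Alice (knave) says "Maya is a liar" - this is FALSE (a lie) because Maya is a knight.
- Eve (knight) says "Alice always lies" - this is TRUE because Alice is a knave.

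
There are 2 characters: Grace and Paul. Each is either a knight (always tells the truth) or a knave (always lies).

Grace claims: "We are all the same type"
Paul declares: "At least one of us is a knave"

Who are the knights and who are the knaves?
Grace is a knave.
Paul is a knight.

Verification:
- Grace (knave) says "We are all the same type" - this is FALSE (a lie) because Paul is a knight and Grace is a knave.
- Paul (knight) says "At least one of us is a knave" - this is TRUE because Grace is a knave.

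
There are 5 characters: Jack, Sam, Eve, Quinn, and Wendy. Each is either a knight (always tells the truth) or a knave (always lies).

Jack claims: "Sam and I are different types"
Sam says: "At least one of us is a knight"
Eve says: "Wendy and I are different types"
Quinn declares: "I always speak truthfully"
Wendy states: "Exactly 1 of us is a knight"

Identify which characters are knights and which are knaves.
Jack is a knave.
Sam is a knave.
Eve is a knave.
Quinn is a knave.
Wendy is a knave.

Verification:
- Jack (knave) says "Sam and I are different types" - this is FALSE (a lie) because Jack is a knave and Sam is a knave.
- Sam (knave) says "At least one of us is a knight" - this is FALSE (a lie) because no one is a knight.
- Eve (knave) says "Wendy and I are different types" - this is FALSE (a lie) because Eve is a knave and Wendy is a knave.
- Quinn (knave) says "I always speak truthfully" - this is FALSE (a lie) because Quinn is a knave.
- Wendy (knave) says "Exactly 1 of us is a knight" - this is FALSE (a lie) because there are 0 knights.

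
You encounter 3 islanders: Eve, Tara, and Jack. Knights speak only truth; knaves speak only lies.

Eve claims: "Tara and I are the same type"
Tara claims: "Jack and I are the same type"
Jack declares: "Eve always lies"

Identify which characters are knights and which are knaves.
Eve is a knave.
Tara is a knight.
Jack is a knight.

Verification:
- Eve (knave) says "Tara and I are the same type" - this is FALSE (a lie) because Eve is a knave and Tara is a knight.
- Tara (knight) says "Jack and I are the same type" - this is TRUE because Tara is a knight and Jack is a knight.
- Jack (knight) says "Eve always lies" - this is TRUE because Eve is a knave.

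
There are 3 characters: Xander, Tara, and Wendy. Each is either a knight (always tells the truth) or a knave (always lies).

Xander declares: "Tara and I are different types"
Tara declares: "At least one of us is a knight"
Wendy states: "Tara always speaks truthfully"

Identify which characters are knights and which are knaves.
Xander is a knave.
Tara is a knave.
Wendy is a knave.

Verification:
- Xander (knave) says "Tara and I are different types" - this is FALSE (a lie) because Xander is a knave and Tara is a knave.
- Tara (knave) says "At least one of us is a knight" - this is FALSE (a lie) because no one is a knight.
- Wendy (knave) says "Tara always speaks truthfully" - this is FALSE (a lie) because Tara is a knave.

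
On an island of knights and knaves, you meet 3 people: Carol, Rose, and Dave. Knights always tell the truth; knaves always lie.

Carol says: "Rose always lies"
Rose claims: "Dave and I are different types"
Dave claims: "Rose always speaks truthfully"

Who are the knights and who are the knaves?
Carol is a knight.
Rose is a knave.
Dave is a knave.

Verification:
- Carol (knight) says "Rose always lies" - this is TRUE because Rose is a knave.
- Rose (knave) says "Dave and I are different types" - this is FALSE (a lie) because Rose is a knave and Dave is a knave.
- Dave (knave) says "Rose always speaks truthfully" - this is FALSE (a lie) because Rose is a knave.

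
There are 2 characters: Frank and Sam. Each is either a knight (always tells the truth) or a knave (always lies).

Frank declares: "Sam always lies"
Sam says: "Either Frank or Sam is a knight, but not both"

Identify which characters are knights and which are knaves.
Frank is a knave.
Sam is a knight.

Verification:
- Frank (knave) says "Sam always lies" - this is FALSE (a lie) because Sam is a knight.
- Sam (knight) says "Either Frank or Sam is a knight, but not both" - this is TRUE because Frank is a knave and Sam is a knight.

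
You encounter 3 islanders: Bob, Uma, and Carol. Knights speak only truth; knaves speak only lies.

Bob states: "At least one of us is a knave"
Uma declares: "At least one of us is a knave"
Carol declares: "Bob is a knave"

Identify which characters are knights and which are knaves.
Bob is a knight.
Uma is a knight.
Carol is a knave.

Verification:
- Bob (knight) says "At least one of us is a knave" - this is TRUE because Carol is a knave.
- Uma (knight) says "At least one of us is a knave" - this is TRUE because Carol is a knave.
- Carol (knave) says "Bob is a knave" - this is FALSE (a lie) because Bob is a knight.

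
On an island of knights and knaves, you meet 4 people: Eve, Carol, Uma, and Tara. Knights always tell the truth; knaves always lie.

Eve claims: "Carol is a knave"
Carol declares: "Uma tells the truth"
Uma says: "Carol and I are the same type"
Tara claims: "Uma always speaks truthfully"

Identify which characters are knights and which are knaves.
Eve is a knave.
Carol is a knight.
Uma is a knight.
Tara is a knight.

Verification:
- Eve (knave) says "Carol is a knave" - this is FALSE (a lie) because Carol is a knight.
- Carol (knight) says "Uma tells the truth" - this is TRUE because Uma is a knight.
- Uma (knight) says "Carol and I are the same type" - this is TRUE because Uma is a knight and Carol is a knight.
- Tara (knight) says "Uma always speaks truthfully" - this is TRUE because Uma is a knight.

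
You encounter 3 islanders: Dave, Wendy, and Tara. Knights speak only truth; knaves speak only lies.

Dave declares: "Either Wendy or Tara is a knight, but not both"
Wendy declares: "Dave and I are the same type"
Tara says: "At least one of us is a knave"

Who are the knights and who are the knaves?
Dave is a knight.
Wendy is a knave.
Tara is a knight.

Verification:
- Dave (knight) says "Either Wendy or Tara is a knight, but not both" - this is TRUE because Wendy is a knave and Tara is a knight.
- Wendy (knave) says "Dave and I are the same type" - this is FALSE (a lie) because Wendy is a knave and Dave is a knight.
- Tara (knight) says "At least one of us is a knave" - this is TRUE because Wendy is a knave.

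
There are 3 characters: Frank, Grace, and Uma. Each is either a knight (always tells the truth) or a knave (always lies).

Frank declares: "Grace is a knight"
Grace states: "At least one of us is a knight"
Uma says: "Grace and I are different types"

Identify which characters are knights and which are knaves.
Frank is a knave.
Grace is a knave.
Uma is a knave.

Verification:
- Frank (knave) says "Grace is a knight" - this is FALSE (a lie) because Grace is a knave.
- Grace (knave) says "At least one of us is a knight" - this is FALSE (a lie) because no one is a knight.
- Uma (knave) says "Grace and I are different types" - this is FALSE (a lie) because Uma is a knave and Grace is a knave.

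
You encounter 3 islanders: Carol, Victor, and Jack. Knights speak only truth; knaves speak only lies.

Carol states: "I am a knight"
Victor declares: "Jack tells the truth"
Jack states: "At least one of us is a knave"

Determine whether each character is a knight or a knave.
Carol is a knave.
Victor is a knight.
Jack is a knight.

Verification:
- Carol (knave) says "I am a knight" - this is FALSE (a lie) because Carol is a knave.
- Victor (knight) says "Jack tells the truth" - this is TRUE because Jack is a knight.
- Jack (knight) says "At least one of us is a knave" - this is TRUE because Carol is a knave.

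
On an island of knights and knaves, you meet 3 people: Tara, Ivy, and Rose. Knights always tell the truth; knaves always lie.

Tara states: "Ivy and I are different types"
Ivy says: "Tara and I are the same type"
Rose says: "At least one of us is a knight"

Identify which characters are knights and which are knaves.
Tara is a knight.
Ivy is a knave.
Rose is a knight.

Verification:
- Tara (knight) says "Ivy and I are different types" - this is TRUE because Tara is a knight and Ivy is a knave.
- Ivy (knave) says "Tara and I are the same type" - this is FALSE (a lie) because Ivy is a knave and Tara is a knight.
- Rose (knight) says "At least one of us is a knight" - this is TRUE because Tara and Rose are knights.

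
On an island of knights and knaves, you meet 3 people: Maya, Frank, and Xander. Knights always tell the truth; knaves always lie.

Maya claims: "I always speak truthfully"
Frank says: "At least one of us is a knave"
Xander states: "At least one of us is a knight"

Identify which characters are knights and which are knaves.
Maya is a knave.
Frank is a knight.
Xander is a knight.

Verification:
- Maya (knave) says "I always speak truthfully" - this is FALSE (a lie) because Maya is a knave.
- Frank (knight) says "At least one of us is a knave" - this is TRUE because Maya is a knave.
- Xander (knight) says "At least one of us is a knight" - this is TRUE because Frank and Xander are knights.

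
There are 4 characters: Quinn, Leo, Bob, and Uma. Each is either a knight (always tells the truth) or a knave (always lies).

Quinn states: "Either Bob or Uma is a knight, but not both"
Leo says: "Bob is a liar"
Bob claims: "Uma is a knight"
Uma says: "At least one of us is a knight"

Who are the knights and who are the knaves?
Quinn is a knave.
Leo is a knave.
Bob is a knight.
Uma is a knight.

Verification:
- Quinn (knave) says "Either Bob or Uma is a knight, but not both" - this is FALSE (a lie) because Bob is a knight and Uma is a knight.
- Leo (knave) says "Bob is a liar" - this is FALSE (a lie) because Bob is a knight.
- Bob (knight) says "Uma is a knight" - this is TRUE because Uma is a knight.
- Uma (knight) says "At least one of us is a knight" - this is TRUE because Bob and Uma are knights.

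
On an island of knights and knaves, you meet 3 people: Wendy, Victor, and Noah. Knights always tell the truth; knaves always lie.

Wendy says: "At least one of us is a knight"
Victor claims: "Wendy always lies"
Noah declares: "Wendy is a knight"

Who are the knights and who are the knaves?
Wendy is a knight.
Victor is a knave.
Noah is a knight.

Verification:
- Wendy (knight) says "At least one of us is a knight" - this is TRUE because Wendy and Noah are knights.
- Victor (knave) says "Wendy always lies" - this is FALSE (a lie) because Wendy is a knight.
- Noah (knight) says "Wendy is a knight" - this is TRUE because Wendy is a knight.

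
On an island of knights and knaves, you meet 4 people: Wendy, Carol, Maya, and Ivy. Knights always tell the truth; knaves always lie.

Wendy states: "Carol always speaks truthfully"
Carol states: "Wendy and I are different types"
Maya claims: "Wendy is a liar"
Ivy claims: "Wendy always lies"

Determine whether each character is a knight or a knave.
Wendy is a knave.
Carol is a knave.
Maya is a knight.
Ivy is a knight.

Verification:
- Wendy (knave) says "Carol always speaks truthfully" - this is FALSE (a lie) because Carol is a knave.
- Carol (knave) says "Wendy and I are different types" - this is FALSE (a lie) because Carol is a knave and Wendy is a knave.
- Maya (knight) says "Wendy is a liar" - this is TRUE because Wendy is a knave.
- Ivy (knight) says "Wendy always lies" - this is TRUE because Wendy is a knave.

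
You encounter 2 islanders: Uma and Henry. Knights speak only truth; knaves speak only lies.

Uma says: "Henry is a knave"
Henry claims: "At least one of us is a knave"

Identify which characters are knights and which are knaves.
Uma is a knave.
Henry is a knight.

Verification:
- Uma (knave) says "Henry is a knave" - this is FALSE (a lie) because Henry is a knight.
- Henry (knight) says "At least one of us is a knave" - this is TRUE because Uma is a knave.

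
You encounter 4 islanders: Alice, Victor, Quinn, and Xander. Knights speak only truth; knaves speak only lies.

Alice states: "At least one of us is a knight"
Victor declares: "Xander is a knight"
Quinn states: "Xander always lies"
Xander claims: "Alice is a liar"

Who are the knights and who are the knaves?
Alice is a knight.
Victor is a knave.
Quinn is a knight.
Xander is a knave.

Verification:
- Alice (knight) says "At least one of us is a knight" - this is TRUE because Alice and Quinn are knights.
- Victor (knave) says "Xander is a knight" - this is FALSE (a lie) because Xander is a knave.
- Quinn (knight) says "Xander always lies" - this is TRUE because Xander is a knave.
- Xander (knave) says "Alice is a liar" - this is FALSE (a lie) because Alice is a knight.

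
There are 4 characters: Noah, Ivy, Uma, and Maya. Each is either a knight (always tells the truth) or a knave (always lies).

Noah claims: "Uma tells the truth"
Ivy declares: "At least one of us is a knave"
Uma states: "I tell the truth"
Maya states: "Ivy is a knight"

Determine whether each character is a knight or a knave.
Noah is a knave.
Ivy is a knight.
Uma is a knave.
Maya is a knight.

Verification:
- Noah (knave) says "Uma tells the truth" - this is FALSE (a lie) because Uma is a knave.
- Ivy (knight) says "At least one of us is a knave" - this is TRUE because Noah and Uma are knaves.
- Uma (knave) says "I tell the truth" - this is FALSE (a lie) because Uma is a knave.
- Maya (knight) says "Ivy is a knight" - this is TRUE because Ivy is a knight.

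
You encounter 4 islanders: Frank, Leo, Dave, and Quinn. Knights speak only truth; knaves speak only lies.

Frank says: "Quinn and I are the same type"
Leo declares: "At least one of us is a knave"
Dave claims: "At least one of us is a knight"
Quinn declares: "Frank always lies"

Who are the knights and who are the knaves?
Frank is a knave.
Leo is a knight.
Dave is a knight.
Quinn is a knight.

Verification:
- Frank (knave) says "Quinn and I are the same type" - this is FALSE (a lie) because Frank is a knave and Quinn is a knight.
- Leo (knight) says "At least one of us is a knave" - this is TRUE because Frank is a knave.
- Dave (knight) says "At least one of us is a knight" - this is TRUE because Leo, Dave, and Quinn are knights.
- Quinn (knight) says "Frank always lies" - this is TRUE because Frank is a knave.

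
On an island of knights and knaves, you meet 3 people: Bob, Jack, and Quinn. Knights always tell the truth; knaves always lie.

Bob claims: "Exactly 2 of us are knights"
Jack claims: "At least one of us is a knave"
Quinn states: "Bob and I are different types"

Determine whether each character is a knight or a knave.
Bob is a knave.
Jack is a knight.
Quinn is a knave.

Verification:
- Bob (knave) says "Exactly 2 of us are knights" - this is FALSE (a lie) because there are 1 knights.
- Jack (knight) says "At least one of us is a knave" - this is TRUE because Bob and Quinn are knaves.
- Quinn (knave) says "Bob and I are different types" - this is FALSE (a lie) because Quinn is a knave and Bob is a knave.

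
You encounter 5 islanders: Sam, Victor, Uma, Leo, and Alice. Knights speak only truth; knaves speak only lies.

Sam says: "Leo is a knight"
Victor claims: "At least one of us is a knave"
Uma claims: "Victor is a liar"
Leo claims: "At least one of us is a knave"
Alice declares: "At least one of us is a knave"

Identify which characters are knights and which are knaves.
Sam is a knight.
Victor is a knight.
Uma is a knave.
Leo is a knight.
Alice is a knight.

Verification:
- Sam (knight) says "Leo is a knight" - this is TRUE because Leo is a knight.
- Victor (knight) says "At least one of us is a knave" - this is TRUE because Uma is a knave.
- Uma (knave) says "Victor is a liar" - this is FALSE (a lie) because Victor is a knight.
- Leo (knight) says "At least one of us is a knave" - this is TRUE because Uma is a knave.
- Alice (knight) says "At least one of us is a knave" - this is TRUE because Uma is a knave.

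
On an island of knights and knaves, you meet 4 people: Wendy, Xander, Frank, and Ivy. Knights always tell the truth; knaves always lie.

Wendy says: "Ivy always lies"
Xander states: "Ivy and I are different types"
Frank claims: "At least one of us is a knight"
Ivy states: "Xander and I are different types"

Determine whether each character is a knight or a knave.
Wendy is a knight.
Xander is a knave.
Frank is a knight.
Ivy is a knave.

Verification:
- Wendy (knight) says "Ivy always lies" - this is TRUE because Ivy is a knave.
- Xander (knave) says "Ivy and I are different types" - this is FALSE (a lie) because Xander is a knave and Ivy is a knave.
- Frank (knight) says "At least one of us is a knight" - this is TRUE because Wendy and Frank are knights.
- Ivy (knave) says "Xander and I are different types" - this is FALSE (a lie) because Ivy is a knave and Xander is a knave.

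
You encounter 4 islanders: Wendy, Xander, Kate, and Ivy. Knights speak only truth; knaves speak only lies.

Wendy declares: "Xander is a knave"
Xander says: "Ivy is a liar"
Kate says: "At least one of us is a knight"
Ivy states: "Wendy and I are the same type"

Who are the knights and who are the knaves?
Wendy is a knight.
Xander is a knave.
Kate is a knight.
Ivy is a knight.

Verification:
- Wendy (knight) says "Xander is a knave" - this is TRUE because Xander is a knave.
- Xander (knave) says "Ivy is a liar" - this is FALSE (a lie) because Ivy is a knight.
- Kate (knight) says "At least one of us is a knight" - this is TRUE because Wendy, Kate, and Ivy are knights.
- Ivy (knight) says "Wendy and I are the same type" - this is TRUE because Ivy is a knight and Wendy is a knight.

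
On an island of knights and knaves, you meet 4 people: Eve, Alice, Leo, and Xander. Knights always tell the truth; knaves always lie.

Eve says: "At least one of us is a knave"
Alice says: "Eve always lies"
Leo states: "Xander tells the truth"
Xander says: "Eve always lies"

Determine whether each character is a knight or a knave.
Eve is a knight.
Alice is a knave.
Leo is a knave.
Xander is a knave.

Verification:
- Eve (knight) says "At least one of us is a knave" - this is TRUE because Alice, Leo, and Xander are knaves.
- Alice (knave) says "Eve always lies" - this is FALSE (a lie) because Eve is a knight.
- Leo (knave) says "Xander tells the truth" - this is FALSE (a lie) because Xander is a knave.
- Xander (knave) says "Eve always lies" - this is FALSE (a lie) because Eve is a knight.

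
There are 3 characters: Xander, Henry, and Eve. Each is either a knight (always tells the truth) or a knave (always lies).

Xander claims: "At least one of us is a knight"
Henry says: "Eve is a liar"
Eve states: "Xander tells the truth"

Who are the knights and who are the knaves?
Xander is a knight.
Henry is a knave.
Eve is a knight.

Verification:
- Xander (knight) says "At least one of us is a knight" - this is TRUE because Xander and Eve are knights.
- Henry (knave) says "Eve is a liar" - this is FALSE (a lie) because Eve is a knight.
- Eve (knight) says "Xander tells the truth" - this is TRUE because Xander is a knight.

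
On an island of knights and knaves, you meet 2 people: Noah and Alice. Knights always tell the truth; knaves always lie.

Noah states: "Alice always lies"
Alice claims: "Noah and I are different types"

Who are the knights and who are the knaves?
Noah is a knave.
Alice is a knight.

Verification:
- Noah (knave) says "Alice always lies" - this is FALSE (a lie) because Alice is a knight.
- Alice (knight) says "Noah and I are different types" - this is TRUE because Alice is a knight and Noah is a knave.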